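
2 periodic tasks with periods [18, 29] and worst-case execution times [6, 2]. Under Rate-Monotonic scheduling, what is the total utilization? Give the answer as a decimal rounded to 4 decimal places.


Compute individual utilizations (exact fractions):
  Task 1: C/T = 6/18 = 1/3 (approx. 0.3333)
  Task 2: C/T = 2/29 (approx. 0.069)
Total utilization U = 1/3 + 2/29 = 35/87
Rounded to 4 decimal places: U = 0.4023
RM (Liu & Layland) bound for 2 tasks = 0.828427; compare with U = 35/87 (approx. 0.402299)
U <= bound, so schedulable by RM sufficient condition.

0.4023


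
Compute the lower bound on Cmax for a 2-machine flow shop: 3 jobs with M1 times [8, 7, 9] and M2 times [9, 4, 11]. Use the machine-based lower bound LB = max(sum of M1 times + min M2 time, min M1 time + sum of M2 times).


LB1 = sum(M1 times) + min(M2 times) = 24 + 4 = 28
LB2 = min(M1 times) + sum(M2 times) = 7 + 24 = 31
Lower bound = max(LB1, LB2) = max(28, 31) = 31

31


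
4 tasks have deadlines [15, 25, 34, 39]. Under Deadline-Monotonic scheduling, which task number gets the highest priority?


Sort tasks by relative deadline (ascending):
  Task 1: deadline = 15
  Task 2: deadline = 25
  Task 3: deadline = 34
  Task 4: deadline = 39
Priority order (highest first): [1, 2, 3, 4]
Highest priority task = 1

1


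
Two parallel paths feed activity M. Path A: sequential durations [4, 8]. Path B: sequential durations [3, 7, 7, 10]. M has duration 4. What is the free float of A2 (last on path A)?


ES(A2) = sum of predecessors on chain A = 4
EF(A2) = ES + duration = 4 + 8 = 12
Successor of A2 is M. ES(M) = max(sum(A), sum(B)) = max(12, 27) = 27
Free float = ES(successor) - EF(current) = 27 - 12 = 15

15


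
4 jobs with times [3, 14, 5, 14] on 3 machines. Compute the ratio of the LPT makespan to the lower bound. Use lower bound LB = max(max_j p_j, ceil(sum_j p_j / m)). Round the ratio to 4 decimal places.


LPT order: [14, 14, 5, 3]
Machine loads after assignment: [14, 14, 8]
LPT makespan = 14
Lower bound = max(max_job, ceil(total/3)) = max(14, 12) = 14
Ratio = 14 / 14 = 1.0

1.0


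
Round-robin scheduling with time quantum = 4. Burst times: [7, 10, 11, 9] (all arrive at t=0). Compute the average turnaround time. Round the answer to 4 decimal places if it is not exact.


Time quantum = 4
Execution trace:
  J1 runs 4 units, time = 4
  J2 runs 4 units, time = 8
  J3 runs 4 units, time = 12
  J4 runs 4 units, time = 16
  J1 runs 3 units, time = 19
  J2 runs 4 units, time = 23
  J3 runs 4 units, time = 27
  J4 runs 4 units, time = 31
  J2 runs 2 units, time = 33
  J3 runs 3 units, time = 36
  J4 runs 1 units, time = 37
Finish times: [19, 33, 36, 37]
Average turnaround = 125/4 = 31.25

31.25


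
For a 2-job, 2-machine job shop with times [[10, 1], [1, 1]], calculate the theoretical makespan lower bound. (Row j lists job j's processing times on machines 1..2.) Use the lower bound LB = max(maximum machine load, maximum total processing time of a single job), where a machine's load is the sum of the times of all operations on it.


Machine loads:
  Machine 1: 10 + 1 = 11
  Machine 2: 1 + 1 = 2
Max machine load = 11
Job totals:
  Job 1: 11
  Job 2: 2
Max job total = 11
Lower bound = max(11, 11) = 11

11


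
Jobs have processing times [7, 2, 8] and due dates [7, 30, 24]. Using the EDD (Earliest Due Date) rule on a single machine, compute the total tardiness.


Sort by due date (EDD order): [(7, 7), (8, 24), (2, 30)]
Compute completion times and tardiness:
  Job 1: p=7, d=7, C=7, tardiness=max(0,7-7)=0
  Job 2: p=8, d=24, C=15, tardiness=max(0,15-24)=0
  Job 3: p=2, d=30, C=17, tardiness=max(0,17-30)=0
Total tardiness = 0

0


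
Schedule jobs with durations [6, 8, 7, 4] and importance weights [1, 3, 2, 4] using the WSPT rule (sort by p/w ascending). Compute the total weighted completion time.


Compute p/w ratios and sort ascending (WSPT): [(4, 4), (8, 3), (7, 2), (6, 1)]
Compute weighted completion times:
  Job (p=4,w=4): C=4, w*C=4*4=16
  Job (p=8,w=3): C=12, w*C=3*12=36
  Job (p=7,w=2): C=19, w*C=2*19=38
  Job (p=6,w=1): C=25, w*C=1*25=25
Total weighted completion time = 115

115


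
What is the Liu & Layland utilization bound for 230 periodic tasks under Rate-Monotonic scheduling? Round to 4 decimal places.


Compute 2^(1/230) = 1.0030182291
Subtract 1: 1.0030182291 - 1 = 0.0030182291
Multiply by n: 230 * 0.0030182291 = 0.6941926930
Round to 4 dp: 0.6942

0.6942


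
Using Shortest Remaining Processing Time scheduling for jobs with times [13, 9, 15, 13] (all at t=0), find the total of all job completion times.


Since all jobs arrive at t=0, SRPT equals SPT ordering.
SPT order: [9, 13, 13, 15]
Completion times:
  Job 1: p=9, C=9
  Job 2: p=13, C=22
  Job 3: p=13, C=35
  Job 4: p=15, C=50
Total completion time = 9 + 22 + 35 + 50 = 116

116


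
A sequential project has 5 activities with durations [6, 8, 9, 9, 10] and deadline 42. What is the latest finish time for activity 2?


LF(activity 2) = deadline - sum of successor durations
Successors: activities 3 through 5 with durations [9, 9, 10]
Sum of successor durations = 28
LF = 42 - 28 = 14

14


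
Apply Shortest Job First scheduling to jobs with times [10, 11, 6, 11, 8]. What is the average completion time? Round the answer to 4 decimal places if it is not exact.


SJF order (ascending): [6, 8, 10, 11, 11]
Completion times:
  Job 1: burst=6, C=6
  Job 2: burst=8, C=14
  Job 3: burst=10, C=24
  Job 4: burst=11, C=35
  Job 5: burst=11, C=46
Average completion = 125/5 = 25.0

25.0


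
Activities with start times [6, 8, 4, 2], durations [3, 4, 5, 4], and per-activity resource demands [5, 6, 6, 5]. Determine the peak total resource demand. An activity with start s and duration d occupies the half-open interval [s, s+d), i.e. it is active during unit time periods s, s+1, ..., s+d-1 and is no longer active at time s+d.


Each activity i is active on [start_i, start_i + duration_i).
Compute total resource usage per time slot:
  t=0: active resources = [], total = 0
  t=1: active resources = [], total = 0
  t=2: active resources = [5], total = 5
  t=3: active resources = [5], total = 5
  t=4: active resources = [6, 5], total = 11
  t=5: active resources = [6, 5], total = 11
  t=6: active resources = [5, 6], total = 11
  t=7: active resources = [5, 6], total = 11
  t=8: active resources = [5, 6, 6], total = 17
  t=9: active resources = [6], total = 6
  t=10: active resources = [6], total = 6
  t=11: active resources = [6], total = 6
Peak resource demand = 17

17


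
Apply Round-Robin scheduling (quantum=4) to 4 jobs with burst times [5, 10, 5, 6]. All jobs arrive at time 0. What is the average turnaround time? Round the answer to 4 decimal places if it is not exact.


Time quantum = 4
Execution trace:
  J1 runs 4 units, time = 4
  J2 runs 4 units, time = 8
  J3 runs 4 units, time = 12
  J4 runs 4 units, time = 16
  J1 runs 1 units, time = 17
  J2 runs 4 units, time = 21
  J3 runs 1 units, time = 22
  J4 runs 2 units, time = 24
  J2 runs 2 units, time = 26
Finish times: [17, 26, 22, 24]
Average turnaround = 89/4 = 22.25

22.25


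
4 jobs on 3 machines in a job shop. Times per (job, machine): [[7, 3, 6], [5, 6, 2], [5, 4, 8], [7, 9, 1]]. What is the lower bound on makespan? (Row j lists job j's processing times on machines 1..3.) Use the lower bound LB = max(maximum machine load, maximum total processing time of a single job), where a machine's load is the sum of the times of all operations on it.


Machine loads:
  Machine 1: 7 + 5 + 5 + 7 = 24
  Machine 2: 3 + 6 + 4 + 9 = 22
  Machine 3: 6 + 2 + 8 + 1 = 17
Max machine load = 24
Job totals:
  Job 1: 16
  Job 2: 13
  Job 3: 17
  Job 4: 17
Max job total = 17
Lower bound = max(24, 17) = 24

24


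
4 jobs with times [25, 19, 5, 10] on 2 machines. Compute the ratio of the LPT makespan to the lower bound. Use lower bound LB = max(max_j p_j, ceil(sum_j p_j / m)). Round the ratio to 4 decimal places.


LPT order: [25, 19, 10, 5]
Machine loads after assignment: [30, 29]
LPT makespan = 30
Lower bound = max(max_job, ceil(total/2)) = max(25, 30) = 30
Ratio = 30 / 30 = 1.0

1.0


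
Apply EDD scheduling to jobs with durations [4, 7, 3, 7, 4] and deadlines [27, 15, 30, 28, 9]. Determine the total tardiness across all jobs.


Sort by due date (EDD order): [(4, 9), (7, 15), (4, 27), (7, 28), (3, 30)]
Compute completion times and tardiness:
  Job 1: p=4, d=9, C=4, tardiness=max(0,4-9)=0
  Job 2: p=7, d=15, C=11, tardiness=max(0,11-15)=0
  Job 3: p=4, d=27, C=15, tardiness=max(0,15-27)=0
  Job 4: p=7, d=28, C=22, tardiness=max(0,22-28)=0
  Job 5: p=3, d=30, C=25, tardiness=max(0,25-30)=0
Total tardiness = 0

0


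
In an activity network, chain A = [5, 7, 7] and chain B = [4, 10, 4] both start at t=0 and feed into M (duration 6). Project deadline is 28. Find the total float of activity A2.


Forward pass: ES(A2) = sum of predecessors on chain A = 5
EF = ES + duration = 5 + 7 = 12
Backward pass: LF(M) = deadline = 28; LS(M) = 28 - 6 = 22
LF(A2) = LS(M) - sum(successors on chain A) = 22 - 7 = 15
LS = LF - duration = 15 - 7 = 8
Total float = LS - ES = 8 - 5 = 3

3


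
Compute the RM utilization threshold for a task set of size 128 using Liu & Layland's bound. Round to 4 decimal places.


Compute 2^(1/128) = 1.0054299011
Subtract 1: 1.0054299011 - 1 = 0.0054299011
Multiply by n: 128 * 0.0054299011 = 0.6950273408
Round to 4 dp: 0.6950

0.6950


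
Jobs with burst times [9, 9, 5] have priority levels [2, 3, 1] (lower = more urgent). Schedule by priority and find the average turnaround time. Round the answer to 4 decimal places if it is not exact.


Sort by priority (ascending = highest first):
Order: [(1, 5), (2, 9), (3, 9)]
Completion times:
  Priority 1, burst=5, C=5
  Priority 2, burst=9, C=14
  Priority 3, burst=9, C=23
Average turnaround = 42/3 = 14.0

14.0


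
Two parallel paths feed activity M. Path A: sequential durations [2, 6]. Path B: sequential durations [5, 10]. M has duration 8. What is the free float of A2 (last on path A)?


ES(A2) = sum of predecessors on chain A = 2
EF(A2) = ES + duration = 2 + 6 = 8
Successor of A2 is M. ES(M) = max(sum(A), sum(B)) = max(8, 15) = 15
Free float = ES(successor) - EF(current) = 15 - 8 = 7

7


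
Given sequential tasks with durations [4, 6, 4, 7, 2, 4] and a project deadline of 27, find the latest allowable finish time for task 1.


LF(activity 1) = deadline - sum of successor durations
Successors: activities 2 through 6 with durations [6, 4, 7, 2, 4]
Sum of successor durations = 23
LF = 27 - 23 = 4

4


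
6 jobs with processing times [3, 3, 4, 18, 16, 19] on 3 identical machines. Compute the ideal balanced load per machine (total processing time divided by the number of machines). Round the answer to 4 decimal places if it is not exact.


Total processing time = 3 + 3 + 4 + 18 + 16 + 19 = 63
Number of machines = 3
Ideal balanced load = 63 / 3 = 21.0

21.0


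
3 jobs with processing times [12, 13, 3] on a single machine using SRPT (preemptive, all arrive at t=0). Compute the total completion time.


Since all jobs arrive at t=0, SRPT equals SPT ordering.
SPT order: [3, 12, 13]
Completion times:
  Job 1: p=3, C=3
  Job 2: p=12, C=15
  Job 3: p=13, C=28
Total completion time = 3 + 15 + 28 = 46

46


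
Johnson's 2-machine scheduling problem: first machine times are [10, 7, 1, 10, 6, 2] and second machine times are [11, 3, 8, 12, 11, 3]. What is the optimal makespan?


Apply Johnson's rule:
  Group 1 (a <= b): [(3, 1, 8), (6, 2, 3), (5, 6, 11), (1, 10, 11), (4, 10, 12)]
  Group 2 (a > b): [(2, 7, 3)]
Optimal job order: [3, 6, 5, 1, 4, 2]
Schedule:
  Job 3: M1 done at 1, M2 done at 9
  Job 6: M1 done at 3, M2 done at 12
  Job 5: M1 done at 9, M2 done at 23
  Job 1: M1 done at 19, M2 done at 34
  Job 4: M1 done at 29, M2 done at 46
  Job 2: M1 done at 36, M2 done at 49
Makespan = 49

49


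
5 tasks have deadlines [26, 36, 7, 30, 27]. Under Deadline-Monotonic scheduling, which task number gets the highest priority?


Sort tasks by relative deadline (ascending):
  Task 3: deadline = 7
  Task 1: deadline = 26
  Task 5: deadline = 27
  Task 4: deadline = 30
  Task 2: deadline = 36
Priority order (highest first): [3, 1, 5, 4, 2]
Highest priority task = 3

3


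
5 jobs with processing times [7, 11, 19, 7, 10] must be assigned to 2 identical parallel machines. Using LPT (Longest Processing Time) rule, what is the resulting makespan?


Sort jobs in decreasing order (LPT): [19, 11, 10, 7, 7]
Assign each job to the least loaded machine:
  Machine 1: jobs [19, 7], load = 26
  Machine 2: jobs [11, 10, 7], load = 28
Makespan = max load = 28

28


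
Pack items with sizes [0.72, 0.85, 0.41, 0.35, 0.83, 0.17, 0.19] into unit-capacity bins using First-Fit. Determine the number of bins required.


Place items sequentially using First-Fit:
  Item 0.72 -> new Bin 1
  Item 0.85 -> new Bin 2
  Item 0.41 -> new Bin 3
  Item 0.35 -> Bin 3 (now 0.76)
  Item 0.83 -> new Bin 4
  Item 0.17 -> Bin 1 (now 0.89)
  Item 0.19 -> Bin 3 (now 0.95)
Total bins used = 4

4


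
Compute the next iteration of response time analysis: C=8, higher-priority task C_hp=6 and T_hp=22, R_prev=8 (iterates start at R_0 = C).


R_next = C + ceil(R_prev / T_hp) * C_hp
ceil(8 / 22) = ceil(0.3636) = 1
Interference = 1 * 6 = 6
R_next = 8 + 6 = 14

14


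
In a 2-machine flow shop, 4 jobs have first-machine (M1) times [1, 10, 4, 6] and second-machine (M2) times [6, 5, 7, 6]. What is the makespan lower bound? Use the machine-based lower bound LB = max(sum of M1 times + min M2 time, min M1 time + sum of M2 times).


LB1 = sum(M1 times) + min(M2 times) = 21 + 5 = 26
LB2 = min(M1 times) + sum(M2 times) = 1 + 24 = 25
Lower bound = max(LB1, LB2) = max(26, 25) = 26

26


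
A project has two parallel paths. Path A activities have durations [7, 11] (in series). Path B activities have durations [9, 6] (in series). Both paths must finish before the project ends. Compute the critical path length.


Path A total = 7 + 11 = 18
Path B total = 9 + 6 = 15
Critical path = longest path = max(18, 15) = 18

18


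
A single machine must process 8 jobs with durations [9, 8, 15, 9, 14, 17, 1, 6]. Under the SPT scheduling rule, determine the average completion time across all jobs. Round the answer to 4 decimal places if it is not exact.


Sort jobs by processing time (SPT order): [1, 6, 8, 9, 9, 14, 15, 17]
Compute completion times sequentially:
  Job 1: processing = 1, completes at 1
  Job 2: processing = 6, completes at 7
  Job 3: processing = 8, completes at 15
  Job 4: processing = 9, completes at 24
  Job 5: processing = 9, completes at 33
  Job 6: processing = 14, completes at 47
  Job 7: processing = 15, completes at 62
  Job 8: processing = 17, completes at 79
Sum of completion times = 268
Average completion time = 268/8 = 33.5

33.5


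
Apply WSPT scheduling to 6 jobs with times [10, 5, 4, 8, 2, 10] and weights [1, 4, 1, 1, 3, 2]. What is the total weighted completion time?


Compute p/w ratios and sort ascending (WSPT): [(2, 3), (5, 4), (4, 1), (10, 2), (8, 1), (10, 1)]
Compute weighted completion times:
  Job (p=2,w=3): C=2, w*C=3*2=6
  Job (p=5,w=4): C=7, w*C=4*7=28
  Job (p=4,w=1): C=11, w*C=1*11=11
  Job (p=10,w=2): C=21, w*C=2*21=42
  Job (p=8,w=1): C=29, w*C=1*29=29
  Job (p=10,w=1): C=39, w*C=1*39=39
Total weighted completion time = 155

155


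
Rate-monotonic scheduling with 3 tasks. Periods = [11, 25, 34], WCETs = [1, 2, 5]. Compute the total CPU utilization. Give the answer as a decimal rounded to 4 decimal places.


Compute individual utilizations (exact fractions):
  Task 1: C/T = 1/11 (approx. 0.0909)
  Task 2: C/T = 2/25 (approx. 0.08)
  Task 3: C/T = 5/34 (approx. 0.1471)
Total utilization U = 1/11 + 2/25 + 5/34 = 2973/9350
Rounded to 4 decimal places: U = 0.3180
RM (Liu & Layland) bound for 3 tasks = 0.779763; compare with U = 2973/9350 (approx. 0.317968)
U <= bound, so schedulable by RM sufficient condition.

0.3180


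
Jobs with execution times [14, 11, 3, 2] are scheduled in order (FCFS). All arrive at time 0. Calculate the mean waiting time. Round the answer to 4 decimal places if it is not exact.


FCFS order (as given): [14, 11, 3, 2]
Waiting times:
  Job 1: wait = 0
  Job 2: wait = 14
  Job 3: wait = 25
  Job 4: wait = 28
Sum of waiting times = 67
Average waiting time = 67/4 = 16.75

16.75


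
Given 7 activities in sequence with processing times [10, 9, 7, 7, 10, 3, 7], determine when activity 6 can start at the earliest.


Activity 6 starts after activities 1 through 5 complete.
Predecessor durations: [10, 9, 7, 7, 10]
ES = 10 + 9 + 7 + 7 + 10 = 43

43


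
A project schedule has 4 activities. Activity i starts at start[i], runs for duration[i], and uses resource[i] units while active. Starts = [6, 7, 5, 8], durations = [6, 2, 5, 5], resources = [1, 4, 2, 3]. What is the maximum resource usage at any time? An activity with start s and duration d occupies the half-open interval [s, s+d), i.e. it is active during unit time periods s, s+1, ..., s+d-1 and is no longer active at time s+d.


Each activity i is active on [start_i, start_i + duration_i).
Compute total resource usage per time slot:
  t=0: active resources = [], total = 0
  t=1: active resources = [], total = 0
  t=2: active resources = [], total = 0
  t=3: active resources = [], total = 0
  t=4: active resources = [], total = 0
  t=5: active resources = [2], total = 2
  t=6: active resources = [1, 2], total = 3
  t=7: active resources = [1, 4, 2], total = 7
  t=8: active resources = [1, 4, 2, 3], total = 10
  t=9: active resources = [1, 2, 3], total = 6
  t=10: active resources = [1, 3], total = 4
  t=11: active resources = [1, 3], total = 4
  t=12: active resources = [3], total = 3
Peak resource demand = 10

10


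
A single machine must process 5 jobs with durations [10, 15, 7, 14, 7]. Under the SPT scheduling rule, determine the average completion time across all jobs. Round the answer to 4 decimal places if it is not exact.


Sort jobs by processing time (SPT order): [7, 7, 10, 14, 15]
Compute completion times sequentially:
  Job 1: processing = 7, completes at 7
  Job 2: processing = 7, completes at 14
  Job 3: processing = 10, completes at 24
  Job 4: processing = 14, completes at 38
  Job 5: processing = 15, completes at 53
Sum of completion times = 136
Average completion time = 136/5 = 27.2

27.2


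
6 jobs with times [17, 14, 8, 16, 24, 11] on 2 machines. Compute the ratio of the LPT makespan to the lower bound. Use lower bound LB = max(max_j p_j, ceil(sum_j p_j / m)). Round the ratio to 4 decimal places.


LPT order: [24, 17, 16, 14, 11, 8]
Machine loads after assignment: [46, 44]
LPT makespan = 46
Lower bound = max(max_job, ceil(total/2)) = max(24, 45) = 45
Ratio = 46 / 45 = 1.0222

1.0222


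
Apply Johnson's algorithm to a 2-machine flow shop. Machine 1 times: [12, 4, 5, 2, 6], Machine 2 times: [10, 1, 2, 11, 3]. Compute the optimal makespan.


Apply Johnson's rule:
  Group 1 (a <= b): [(4, 2, 11)]
  Group 2 (a > b): [(1, 12, 10), (5, 6, 3), (3, 5, 2), (2, 4, 1)]
Optimal job order: [4, 1, 5, 3, 2]
Schedule:
  Job 4: M1 done at 2, M2 done at 13
  Job 1: M1 done at 14, M2 done at 24
  Job 5: M1 done at 20, M2 done at 27
  Job 3: M1 done at 25, M2 done at 29
  Job 2: M1 done at 29, M2 done at 30
Makespan = 30

30


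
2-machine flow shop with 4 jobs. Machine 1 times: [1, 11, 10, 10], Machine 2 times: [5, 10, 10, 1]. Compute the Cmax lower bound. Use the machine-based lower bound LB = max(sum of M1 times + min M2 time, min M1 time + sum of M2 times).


LB1 = sum(M1 times) + min(M2 times) = 32 + 1 = 33
LB2 = min(M1 times) + sum(M2 times) = 1 + 26 = 27
Lower bound = max(LB1, LB2) = max(33, 27) = 33

33


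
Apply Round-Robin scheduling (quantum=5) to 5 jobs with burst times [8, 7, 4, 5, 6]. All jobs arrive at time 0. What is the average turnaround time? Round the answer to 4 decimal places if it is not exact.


Time quantum = 5
Execution trace:
  J1 runs 5 units, time = 5
  J2 runs 5 units, time = 10
  J3 runs 4 units, time = 14
  J4 runs 5 units, time = 19
  J5 runs 5 units, time = 24
  J1 runs 3 units, time = 27
  J2 runs 2 units, time = 29
  J5 runs 1 units, time = 30
Finish times: [27, 29, 14, 19, 30]
Average turnaround = 119/5 = 23.8

23.8


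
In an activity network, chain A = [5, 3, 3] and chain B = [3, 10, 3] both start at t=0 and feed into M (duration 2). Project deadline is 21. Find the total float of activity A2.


Forward pass: ES(A2) = sum of predecessors on chain A = 5
EF = ES + duration = 5 + 3 = 8
Backward pass: LF(M) = deadline = 21; LS(M) = 21 - 2 = 19
LF(A2) = LS(M) - sum(successors on chain A) = 19 - 3 = 16
LS = LF - duration = 16 - 3 = 13
Total float = LS - ES = 13 - 5 = 8

8


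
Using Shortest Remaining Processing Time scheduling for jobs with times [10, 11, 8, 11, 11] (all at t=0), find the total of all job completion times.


Since all jobs arrive at t=0, SRPT equals SPT ordering.
SPT order: [8, 10, 11, 11, 11]
Completion times:
  Job 1: p=8, C=8
  Job 2: p=10, C=18
  Job 3: p=11, C=29
  Job 4: p=11, C=40
  Job 5: p=11, C=51
Total completion time = 8 + 18 + 29 + 40 + 51 = 146

146


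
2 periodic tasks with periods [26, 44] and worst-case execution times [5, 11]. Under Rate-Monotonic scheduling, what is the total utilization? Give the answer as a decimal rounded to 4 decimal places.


Compute individual utilizations (exact fractions):
  Task 1: C/T = 5/26 (approx. 0.1923)
  Task 2: C/T = 11/44 = 1/4 (approx. 0.25)
Total utilization U = 5/26 + 1/4 = 23/52
Rounded to 4 decimal places: U = 0.4423
RM (Liu & Layland) bound for 2 tasks = 0.828427; compare with U = 23/52 (approx. 0.442308)
U <= bound, so schedulable by RM sufficient condition.

0.4423


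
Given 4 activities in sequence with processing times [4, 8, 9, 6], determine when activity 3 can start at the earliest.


Activity 3 starts after activities 1 through 2 complete.
Predecessor durations: [4, 8]
ES = 4 + 8 = 12

12


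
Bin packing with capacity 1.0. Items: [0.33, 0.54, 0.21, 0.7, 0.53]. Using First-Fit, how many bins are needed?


Place items sequentially using First-Fit:
  Item 0.33 -> new Bin 1
  Item 0.54 -> Bin 1 (now 0.87)
  Item 0.21 -> new Bin 2
  Item 0.7 -> Bin 2 (now 0.91)
  Item 0.53 -> new Bin 3
Total bins used = 3

3


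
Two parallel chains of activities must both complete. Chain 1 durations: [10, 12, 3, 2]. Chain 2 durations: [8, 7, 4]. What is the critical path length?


Path A total = 10 + 12 + 3 + 2 = 27
Path B total = 8 + 7 + 4 = 19
Critical path = longest path = max(27, 19) = 27

27


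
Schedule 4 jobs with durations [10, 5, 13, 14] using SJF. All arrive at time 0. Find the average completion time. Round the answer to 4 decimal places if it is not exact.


SJF order (ascending): [5, 10, 13, 14]
Completion times:
  Job 1: burst=5, C=5
  Job 2: burst=10, C=15
  Job 3: burst=13, C=28
  Job 4: burst=14, C=42
Average completion = 90/4 = 22.5

22.5


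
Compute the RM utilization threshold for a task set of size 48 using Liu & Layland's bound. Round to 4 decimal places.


Compute 2^(1/48) = 1.0145453349
Subtract 1: 1.0145453349 - 1 = 0.0145453349
Multiply by n: 48 * 0.0145453349 = 0.6981760752
Round to 4 dp: 0.6982

0.6982


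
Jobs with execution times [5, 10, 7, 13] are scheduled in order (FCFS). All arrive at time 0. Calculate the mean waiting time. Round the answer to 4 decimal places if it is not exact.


FCFS order (as given): [5, 10, 7, 13]
Waiting times:
  Job 1: wait = 0
  Job 2: wait = 5
  Job 3: wait = 15
  Job 4: wait = 22
Sum of waiting times = 42
Average waiting time = 42/4 = 10.5

10.5


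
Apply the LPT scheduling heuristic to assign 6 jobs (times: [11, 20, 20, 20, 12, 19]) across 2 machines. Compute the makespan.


Sort jobs in decreasing order (LPT): [20, 20, 20, 19, 12, 11]
Assign each job to the least loaded machine:
  Machine 1: jobs [20, 20, 11], load = 51
  Machine 2: jobs [20, 19, 12], load = 51
Makespan = max load = 51

51


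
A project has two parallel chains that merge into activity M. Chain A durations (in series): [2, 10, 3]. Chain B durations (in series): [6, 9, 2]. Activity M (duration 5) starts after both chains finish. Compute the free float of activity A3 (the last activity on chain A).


ES(A3) = sum of predecessors on chain A = 12
EF(A3) = ES + duration = 12 + 3 = 15
Successor of A3 is M. ES(M) = max(sum(A), sum(B)) = max(15, 17) = 17
Free float = ES(successor) - EF(current) = 17 - 15 = 2

2


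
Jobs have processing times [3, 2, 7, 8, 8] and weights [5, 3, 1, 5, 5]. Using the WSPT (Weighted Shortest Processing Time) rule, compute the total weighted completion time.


Compute p/w ratios and sort ascending (WSPT): [(3, 5), (2, 3), (8, 5), (8, 5), (7, 1)]
Compute weighted completion times:
  Job (p=3,w=5): C=3, w*C=5*3=15
  Job (p=2,w=3): C=5, w*C=3*5=15
  Job (p=8,w=5): C=13, w*C=5*13=65
  Job (p=8,w=5): C=21, w*C=5*21=105
  Job (p=7,w=1): C=28, w*C=1*28=28
Total weighted completion time = 228

228


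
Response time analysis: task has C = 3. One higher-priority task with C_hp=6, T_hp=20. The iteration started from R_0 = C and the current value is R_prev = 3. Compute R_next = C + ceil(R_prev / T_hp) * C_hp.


R_next = C + ceil(R_prev / T_hp) * C_hp
ceil(3 / 20) = ceil(0.15) = 1
Interference = 1 * 6 = 6
R_next = 3 + 6 = 9

9


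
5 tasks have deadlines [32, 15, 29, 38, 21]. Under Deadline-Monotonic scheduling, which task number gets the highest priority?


Sort tasks by relative deadline (ascending):
  Task 2: deadline = 15
  Task 5: deadline = 21
  Task 3: deadline = 29
  Task 1: deadline = 32
  Task 4: deadline = 38
Priority order (highest first): [2, 5, 3, 1, 4]
Highest priority task = 2

2


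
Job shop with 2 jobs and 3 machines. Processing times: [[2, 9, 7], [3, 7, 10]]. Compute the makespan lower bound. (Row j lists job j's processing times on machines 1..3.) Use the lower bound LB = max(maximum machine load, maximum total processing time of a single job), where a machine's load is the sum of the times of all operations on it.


Machine loads:
  Machine 1: 2 + 3 = 5
  Machine 2: 9 + 7 = 16
  Machine 3: 7 + 10 = 17
Max machine load = 17
Job totals:
  Job 1: 18
  Job 2: 20
Max job total = 20
Lower bound = max(17, 20) = 20

20


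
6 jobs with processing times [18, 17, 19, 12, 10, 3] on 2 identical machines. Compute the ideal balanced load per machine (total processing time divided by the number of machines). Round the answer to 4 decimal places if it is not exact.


Total processing time = 18 + 17 + 19 + 12 + 10 + 3 = 79
Number of machines = 2
Ideal balanced load = 79 / 2 = 39.5

39.5


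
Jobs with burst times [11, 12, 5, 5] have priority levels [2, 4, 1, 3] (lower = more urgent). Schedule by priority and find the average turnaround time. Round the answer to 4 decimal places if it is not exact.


Sort by priority (ascending = highest first):
Order: [(1, 5), (2, 11), (3, 5), (4, 12)]
Completion times:
  Priority 1, burst=5, C=5
  Priority 2, burst=11, C=16
  Priority 3, burst=5, C=21
  Priority 4, burst=12, C=33
Average turnaround = 75/4 = 18.75

18.75


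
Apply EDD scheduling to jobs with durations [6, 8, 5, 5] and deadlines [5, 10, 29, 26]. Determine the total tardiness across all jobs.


Sort by due date (EDD order): [(6, 5), (8, 10), (5, 26), (5, 29)]
Compute completion times and tardiness:
  Job 1: p=6, d=5, C=6, tardiness=max(0,6-5)=1
  Job 2: p=8, d=10, C=14, tardiness=max(0,14-10)=4
  Job 3: p=5, d=26, C=19, tardiness=max(0,19-26)=0
  Job 4: p=5, d=29, C=24, tardiness=max(0,24-29)=0
Total tardiness = 5

5


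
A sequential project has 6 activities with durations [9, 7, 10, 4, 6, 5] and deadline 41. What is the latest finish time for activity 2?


LF(activity 2) = deadline - sum of successor durations
Successors: activities 3 through 6 with durations [10, 4, 6, 5]
Sum of successor durations = 25
LF = 41 - 25 = 16

16


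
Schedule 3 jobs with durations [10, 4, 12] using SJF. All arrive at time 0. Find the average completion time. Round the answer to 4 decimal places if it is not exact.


SJF order (ascending): [4, 10, 12]
Completion times:
  Job 1: burst=4, C=4
  Job 2: burst=10, C=14
  Job 3: burst=12, C=26
Average completion = 44/3 = 14.6667

14.6667


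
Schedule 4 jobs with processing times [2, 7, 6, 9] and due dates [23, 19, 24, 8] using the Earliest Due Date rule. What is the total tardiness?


Sort by due date (EDD order): [(9, 8), (7, 19), (2, 23), (6, 24)]
Compute completion times and tardiness:
  Job 1: p=9, d=8, C=9, tardiness=max(0,9-8)=1
  Job 2: p=7, d=19, C=16, tardiness=max(0,16-19)=0
  Job 3: p=2, d=23, C=18, tardiness=max(0,18-23)=0
  Job 4: p=6, d=24, C=24, tardiness=max(0,24-24)=0
Total tardiness = 1

1


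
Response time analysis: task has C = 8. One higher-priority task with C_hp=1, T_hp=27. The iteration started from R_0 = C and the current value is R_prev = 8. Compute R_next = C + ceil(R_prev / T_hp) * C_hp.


R_next = C + ceil(R_prev / T_hp) * C_hp
ceil(8 / 27) = ceil(0.2963) = 1
Interference = 1 * 1 = 1
R_next = 8 + 1 = 9

9


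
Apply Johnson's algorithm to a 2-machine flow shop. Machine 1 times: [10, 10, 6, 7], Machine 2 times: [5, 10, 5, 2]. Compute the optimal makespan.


Apply Johnson's rule:
  Group 1 (a <= b): [(2, 10, 10)]
  Group 2 (a > b): [(1, 10, 5), (3, 6, 5), (4, 7, 2)]
Optimal job order: [2, 1, 3, 4]
Schedule:
  Job 2: M1 done at 10, M2 done at 20
  Job 1: M1 done at 20, M2 done at 25
  Job 3: M1 done at 26, M2 done at 31
  Job 4: M1 done at 33, M2 done at 35
Makespan = 35

35


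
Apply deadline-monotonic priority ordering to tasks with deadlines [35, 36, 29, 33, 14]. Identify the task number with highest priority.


Sort tasks by relative deadline (ascending):
  Task 5: deadline = 14
  Task 3: deadline = 29
  Task 4: deadline = 33
  Task 1: deadline = 35
  Task 2: deadline = 36
Priority order (highest first): [5, 3, 4, 1, 2]
Highest priority task = 5

5


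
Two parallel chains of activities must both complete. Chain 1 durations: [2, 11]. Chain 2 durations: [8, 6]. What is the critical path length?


Path A total = 2 + 11 = 13
Path B total = 8 + 6 = 14
Critical path = longest path = max(13, 14) = 14

14


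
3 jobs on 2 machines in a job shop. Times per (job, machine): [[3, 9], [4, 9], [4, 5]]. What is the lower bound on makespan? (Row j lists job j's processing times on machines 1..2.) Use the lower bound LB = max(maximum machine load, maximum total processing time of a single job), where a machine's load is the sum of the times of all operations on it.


Machine loads:
  Machine 1: 3 + 4 + 4 = 11
  Machine 2: 9 + 9 + 5 = 23
Max machine load = 23
Job totals:
  Job 1: 12
  Job 2: 13
  Job 3: 9
Max job total = 13
Lower bound = max(23, 13) = 23

23


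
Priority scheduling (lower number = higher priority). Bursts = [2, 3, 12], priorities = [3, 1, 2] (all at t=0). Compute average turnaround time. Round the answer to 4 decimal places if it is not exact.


Sort by priority (ascending = highest first):
Order: [(1, 3), (2, 12), (3, 2)]
Completion times:
  Priority 1, burst=3, C=3
  Priority 2, burst=12, C=15
  Priority 3, burst=2, C=17
Average turnaround = 35/3 = 11.6667

11.6667


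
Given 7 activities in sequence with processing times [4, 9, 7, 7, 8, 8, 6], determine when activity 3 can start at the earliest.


Activity 3 starts after activities 1 through 2 complete.
Predecessor durations: [4, 9]
ES = 4 + 9 = 13

13


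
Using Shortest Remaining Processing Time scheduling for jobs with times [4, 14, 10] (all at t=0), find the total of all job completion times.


Since all jobs arrive at t=0, SRPT equals SPT ordering.
SPT order: [4, 10, 14]
Completion times:
  Job 1: p=4, C=4
  Job 2: p=10, C=14
  Job 3: p=14, C=28
Total completion time = 4 + 14 + 28 = 46

46


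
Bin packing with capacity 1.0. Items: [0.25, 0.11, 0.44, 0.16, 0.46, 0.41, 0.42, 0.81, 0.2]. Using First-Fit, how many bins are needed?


Place items sequentially using First-Fit:
  Item 0.25 -> new Bin 1
  Item 0.11 -> Bin 1 (now 0.36)
  Item 0.44 -> Bin 1 (now 0.8)
  Item 0.16 -> Bin 1 (now 0.96)
  Item 0.46 -> new Bin 2
  Item 0.41 -> Bin 2 (now 0.87)
  Item 0.42 -> new Bin 3
  Item 0.81 -> new Bin 4
  Item 0.2 -> Bin 3 (now 0.62)
Total bins used = 4

4


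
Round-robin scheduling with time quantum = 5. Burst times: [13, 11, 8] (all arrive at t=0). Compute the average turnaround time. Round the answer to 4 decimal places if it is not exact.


Time quantum = 5
Execution trace:
  J1 runs 5 units, time = 5
  J2 runs 5 units, time = 10
  J3 runs 5 units, time = 15
  J1 runs 5 units, time = 20
  J2 runs 5 units, time = 25
  J3 runs 3 units, time = 28
  J1 runs 3 units, time = 31
  J2 runs 1 units, time = 32
Finish times: [31, 32, 28]
Average turnaround = 91/3 = 30.3333

30.3333


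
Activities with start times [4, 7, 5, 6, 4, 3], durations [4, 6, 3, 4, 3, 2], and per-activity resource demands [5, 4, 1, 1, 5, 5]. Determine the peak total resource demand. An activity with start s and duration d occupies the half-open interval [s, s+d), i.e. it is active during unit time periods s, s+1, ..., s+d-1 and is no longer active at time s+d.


Each activity i is active on [start_i, start_i + duration_i).
Compute total resource usage per time slot:
  t=0: active resources = [], total = 0
  t=1: active resources = [], total = 0
  t=2: active resources = [], total = 0
  t=3: active resources = [5], total = 5
  t=4: active resources = [5, 5, 5], total = 15
  t=5: active resources = [5, 1, 5], total = 11
  t=6: active resources = [5, 1, 1, 5], total = 12
  t=7: active resources = [5, 4, 1, 1], total = 11
  t=8: active resources = [4, 1], total = 5
  t=9: active resources = [4, 1], total = 5
  t=10: active resources = [4], total = 4
  t=11: active resources = [4], total = 4
  t=12: active resources = [4], total = 4
Peak resource demand = 15

15


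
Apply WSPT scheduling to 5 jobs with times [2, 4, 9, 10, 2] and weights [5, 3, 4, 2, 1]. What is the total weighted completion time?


Compute p/w ratios and sort ascending (WSPT): [(2, 5), (4, 3), (2, 1), (9, 4), (10, 2)]
Compute weighted completion times:
  Job (p=2,w=5): C=2, w*C=5*2=10
  Job (p=4,w=3): C=6, w*C=3*6=18
  Job (p=2,w=1): C=8, w*C=1*8=8
  Job (p=9,w=4): C=17, w*C=4*17=68
  Job (p=10,w=2): C=27, w*C=2*27=54
Total weighted completion time = 158

158


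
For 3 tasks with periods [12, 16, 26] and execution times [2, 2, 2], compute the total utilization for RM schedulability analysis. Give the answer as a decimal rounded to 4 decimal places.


Compute individual utilizations (exact fractions):
  Task 1: C/T = 2/12 = 1/6 (approx. 0.1667)
  Task 2: C/T = 2/16 = 1/8 (approx. 0.125)
  Task 3: C/T = 2/26 = 1/13 (approx. 0.0769)
Total utilization U = 1/6 + 1/8 + 1/13 = 115/312
Rounded to 4 decimal places: U = 0.3686
RM (Liu & Layland) bound for 3 tasks = 0.779763; compare with U = 115/312 (approx. 0.368590)
U <= bound, so schedulable by RM sufficient condition.

0.3686


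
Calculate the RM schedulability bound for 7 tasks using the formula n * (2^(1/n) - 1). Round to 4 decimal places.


Compute 2^(1/7) = 1.1040895137
Subtract 1: 1.1040895137 - 1 = 0.1040895137
Multiply by n: 7 * 0.1040895137 = 0.7286265959
Round to 4 dp: 0.7286

0.7286


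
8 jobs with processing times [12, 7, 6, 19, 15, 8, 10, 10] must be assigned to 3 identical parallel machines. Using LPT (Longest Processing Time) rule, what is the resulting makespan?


Sort jobs in decreasing order (LPT): [19, 15, 12, 10, 10, 8, 7, 6]
Assign each job to the least loaded machine:
  Machine 1: jobs [19, 8], load = 27
  Machine 2: jobs [15, 10, 6], load = 31
  Machine 3: jobs [12, 10, 7], load = 29
Makespan = max load = 31

31


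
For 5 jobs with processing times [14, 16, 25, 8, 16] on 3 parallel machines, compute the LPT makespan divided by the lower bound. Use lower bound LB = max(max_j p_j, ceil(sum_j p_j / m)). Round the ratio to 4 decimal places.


LPT order: [25, 16, 16, 14, 8]
Machine loads after assignment: [25, 30, 24]
LPT makespan = 30
Lower bound = max(max_job, ceil(total/3)) = max(25, 27) = 27
Ratio = 30 / 27 = 1.1111

1.1111


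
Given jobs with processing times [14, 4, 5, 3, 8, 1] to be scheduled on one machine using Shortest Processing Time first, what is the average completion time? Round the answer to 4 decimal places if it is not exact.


Sort jobs by processing time (SPT order): [1, 3, 4, 5, 8, 14]
Compute completion times sequentially:
  Job 1: processing = 1, completes at 1
  Job 2: processing = 3, completes at 4
  Job 3: processing = 4, completes at 8
  Job 4: processing = 5, completes at 13
  Job 5: processing = 8, completes at 21
  Job 6: processing = 14, completes at 35
Sum of completion times = 82
Average completion time = 82/6 = 13.6667

13.6667


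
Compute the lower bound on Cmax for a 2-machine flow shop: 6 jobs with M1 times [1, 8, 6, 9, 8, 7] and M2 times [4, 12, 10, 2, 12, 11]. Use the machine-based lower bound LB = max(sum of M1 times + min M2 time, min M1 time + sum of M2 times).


LB1 = sum(M1 times) + min(M2 times) = 39 + 2 = 41
LB2 = min(M1 times) + sum(M2 times) = 1 + 51 = 52
Lower bound = max(LB1, LB2) = max(41, 52) = 52

52


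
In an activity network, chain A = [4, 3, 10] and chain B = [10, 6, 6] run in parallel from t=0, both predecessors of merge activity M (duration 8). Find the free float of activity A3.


ES(A3) = sum of predecessors on chain A = 7
EF(A3) = ES + duration = 7 + 10 = 17
Successor of A3 is M. ES(M) = max(sum(A), sum(B)) = max(17, 22) = 22
Free float = ES(successor) - EF(current) = 22 - 17 = 5

5


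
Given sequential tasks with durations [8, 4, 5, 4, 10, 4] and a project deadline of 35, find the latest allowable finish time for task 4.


LF(activity 4) = deadline - sum of successor durations
Successors: activities 5 through 6 with durations [10, 4]
Sum of successor durations = 14
LF = 35 - 14 = 21

21


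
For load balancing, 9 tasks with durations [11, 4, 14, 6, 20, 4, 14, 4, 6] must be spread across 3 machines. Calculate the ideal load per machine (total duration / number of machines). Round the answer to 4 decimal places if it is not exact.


Total processing time = 11 + 4 + 14 + 6 + 20 + 4 + 14 + 4 + 6 = 83
Number of machines = 3
Ideal balanced load = 83 / 3 = 27.6667

27.6667


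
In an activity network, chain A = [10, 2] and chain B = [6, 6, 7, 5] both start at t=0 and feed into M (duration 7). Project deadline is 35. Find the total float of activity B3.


Forward pass: ES(B3) = sum of predecessors on chain B = 12
EF = ES + duration = 12 + 7 = 19
Backward pass: LF(M) = deadline = 35; LS(M) = 35 - 7 = 28
LF(B3) = LS(M) - sum(successors on chain B) = 28 - 5 = 23
LS = LF - duration = 23 - 7 = 16
Total float = LS - ES = 16 - 12 = 4

4


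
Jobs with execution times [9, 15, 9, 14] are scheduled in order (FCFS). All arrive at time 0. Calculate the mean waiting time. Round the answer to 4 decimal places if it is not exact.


FCFS order (as given): [9, 15, 9, 14]
Waiting times:
  Job 1: wait = 0
  Job 2: wait = 9
  Job 3: wait = 24
  Job 4: wait = 33
Sum of waiting times = 66
Average waiting time = 66/4 = 16.5

16.5


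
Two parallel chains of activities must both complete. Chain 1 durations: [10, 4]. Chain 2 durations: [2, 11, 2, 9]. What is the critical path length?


Path A total = 10 + 4 = 14
Path B total = 2 + 11 + 2 + 9 = 24
Critical path = longest path = max(14, 24) = 24

24


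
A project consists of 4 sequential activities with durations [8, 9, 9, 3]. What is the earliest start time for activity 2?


Activity 2 starts after activities 1 through 1 complete.
Predecessor durations: [8]
ES = 8 = 8

8


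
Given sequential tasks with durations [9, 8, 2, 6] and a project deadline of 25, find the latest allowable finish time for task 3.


LF(activity 3) = deadline - sum of successor durations
Successors: activities 4 through 4 with durations [6]
Sum of successor durations = 6
LF = 25 - 6 = 19

19


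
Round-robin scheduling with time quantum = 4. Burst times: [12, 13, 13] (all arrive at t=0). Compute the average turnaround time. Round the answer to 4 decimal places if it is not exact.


Time quantum = 4
Execution trace:
  J1 runs 4 units, time = 4
  J2 runs 4 units, time = 8
  J3 runs 4 units, time = 12
  J1 runs 4 units, time = 16
  J2 runs 4 units, time = 20
  J3 runs 4 units, time = 24
  J1 runs 4 units, time = 28
  J2 runs 4 units, time = 32
  J3 runs 4 units, time = 36
  J2 runs 1 units, time = 37
  J3 runs 1 units, time = 38
Finish times: [28, 37, 38]
Average turnaround = 103/3 = 34.3333

34.3333
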